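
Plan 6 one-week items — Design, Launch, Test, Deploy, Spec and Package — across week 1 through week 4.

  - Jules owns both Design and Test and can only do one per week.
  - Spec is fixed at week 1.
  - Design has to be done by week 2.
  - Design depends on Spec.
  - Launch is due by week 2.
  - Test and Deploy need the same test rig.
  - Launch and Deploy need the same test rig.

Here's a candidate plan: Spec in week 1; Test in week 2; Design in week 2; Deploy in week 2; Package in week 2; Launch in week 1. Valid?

Invalid. Jules owns both Design and Test and can only do one per week.

Design depends on Spec — holds.
Spec is fixed at week 1 — holds.
Jules owns both Design and Test and can only do one per week — violated.
Launch and Deploy need the same test rig — holds.
Design has to be done by week 2 — holds.
Test and Deploy need the same test rig — violated.
Launch is due by week 2 — holds.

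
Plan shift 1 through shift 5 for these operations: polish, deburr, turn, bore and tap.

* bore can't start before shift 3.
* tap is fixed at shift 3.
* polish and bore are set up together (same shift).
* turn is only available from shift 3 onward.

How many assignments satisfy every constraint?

45

Splitting on polish: it can be shift 3 (15), shift 4 (15), shift 5 (15). Listing each branch's schedules as (deburr, turn, bore, tap) by shift number:
polish=shift 3: (1,3,3,3) (1,4,3,3) (1,5,3,3) (2,3,3,3) (2,4,3,3) (2,5,3,3) (3,3,3,3) (3,4,3,3) (3,5,3,3) (4,3,3,3) (4,4,3,3) (4,5,3,3) (5,3,3,3) (5,4,3,3) (5,5,3,3) — 15.
polish=shift 4: (1,3,4,3) (1,4,4,3) (1,5,4,3) (2,3,4,3) (2,4,4,3) (2,5,4,3) (3,3,4,3) (3,4,4,3) (3,5,4,3) (4,3,4,3) (4,4,4,3) (4,5,4,3) (5,3,4,3) (5,4,4,3) (5,5,4,3) — 15.
polish=shift 5: (1,3,5,3) (1,4,5,3) (1,5,5,3) (2,3,5,3) (2,4,5,3) (2,5,5,3) (3,3,5,3) (3,4,5,3) (3,5,5,3) (4,3,5,3) (4,4,5,3) (4,5,5,3) (5,3,5,3) (5,4,5,3) (5,5,5,3) — 15.
Summing: 15 + 15 + 15 = 45.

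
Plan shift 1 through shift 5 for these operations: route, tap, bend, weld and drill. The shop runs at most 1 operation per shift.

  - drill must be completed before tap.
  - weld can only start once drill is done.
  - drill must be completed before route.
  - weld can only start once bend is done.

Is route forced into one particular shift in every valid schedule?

route can be shift 2 (e.g. tap in shift 5; drill in shift 1; weld in shift 4; bend in shift 3; route in shift 2) or shift 3 (e.g. weld=shift 4; route=shift 3; bend=shift 2; drill=shift 1; tap=shift 5).

No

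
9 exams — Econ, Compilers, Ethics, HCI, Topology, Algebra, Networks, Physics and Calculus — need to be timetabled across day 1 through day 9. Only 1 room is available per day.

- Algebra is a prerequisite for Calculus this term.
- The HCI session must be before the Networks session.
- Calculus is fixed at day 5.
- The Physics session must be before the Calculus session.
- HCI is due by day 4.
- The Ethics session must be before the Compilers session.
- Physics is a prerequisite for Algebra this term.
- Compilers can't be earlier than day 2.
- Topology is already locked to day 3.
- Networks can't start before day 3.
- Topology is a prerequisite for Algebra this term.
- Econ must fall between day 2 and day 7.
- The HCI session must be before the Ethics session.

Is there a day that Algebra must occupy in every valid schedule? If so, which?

day 4

Topology is fixed at day 3 and must come before Algebra, so Algebra is at least day 4.
Calculus is fixed at day 5 and must come after Algebra, so Algebra is at most day 4.
So Algebra must be day 4.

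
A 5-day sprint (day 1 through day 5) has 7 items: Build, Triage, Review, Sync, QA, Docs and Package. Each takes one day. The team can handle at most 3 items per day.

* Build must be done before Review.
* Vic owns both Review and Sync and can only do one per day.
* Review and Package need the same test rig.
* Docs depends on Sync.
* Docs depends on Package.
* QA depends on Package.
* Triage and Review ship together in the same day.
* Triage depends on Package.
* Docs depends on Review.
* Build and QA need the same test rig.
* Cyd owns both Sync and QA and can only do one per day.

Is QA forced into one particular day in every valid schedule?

QA can be day 2 (e.g. Build in day 1; Review in day 2; Docs in day 3; QA in day 2; Triage in day 2; Sync in day 1; Package in day 1) or day 3 (e.g. Triage in day 2; Review in day 2; Docs in day 3; Build in day 1; Sync in day 1; QA in day 3; Package in day 1).

No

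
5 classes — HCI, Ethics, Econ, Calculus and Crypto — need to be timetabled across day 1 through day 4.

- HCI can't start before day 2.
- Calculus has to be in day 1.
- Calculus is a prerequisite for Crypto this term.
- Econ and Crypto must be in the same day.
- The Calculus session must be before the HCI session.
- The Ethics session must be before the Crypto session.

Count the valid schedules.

18

Splitting on HCI: it can be day 2 (6), day 3 (6), day 4 (6). Listing each branch's schedules as (Ethics, Econ, Calculus, Crypto) by day number:
HCI=day 2: (1,2,1,2) (1,3,1,3) (1,4,1,4) (2,3,1,3) (2,4,1,4) (3,4,1,4) — 6.
HCI=day 3: (1,2,1,2) (1,3,1,3) (1,4,1,4) (2,3,1,3) (2,4,1,4) (3,4,1,4) — 6.
HCI=day 4: (1,2,1,2) (1,3,1,3) (1,4,1,4) (2,3,1,3) (2,4,1,4) (3,4,1,4) — 6.
Summing: 6 + 6 + 6 = 18.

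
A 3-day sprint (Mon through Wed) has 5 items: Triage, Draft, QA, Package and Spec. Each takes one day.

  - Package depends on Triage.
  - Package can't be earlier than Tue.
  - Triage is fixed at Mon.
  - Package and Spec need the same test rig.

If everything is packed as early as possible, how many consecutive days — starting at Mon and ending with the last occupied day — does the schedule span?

2

The precedence chain requires at least 2 distinct days.
2 works (last occupied day: Tue): for example Triage in Mon; Draft in Mon; QA in Mon; Spec in Mon; Package in Tue.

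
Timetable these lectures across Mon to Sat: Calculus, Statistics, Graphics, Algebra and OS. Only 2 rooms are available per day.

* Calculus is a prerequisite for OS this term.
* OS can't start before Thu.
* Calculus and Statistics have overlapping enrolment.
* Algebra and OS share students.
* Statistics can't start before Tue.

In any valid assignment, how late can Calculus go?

Downstream work caps Calculus at Fri.
Calculus at Fri is achievable: Graphics in Mon, Statistics in Tue, Algebra in Mon, Calculus in Fri, OS in Sat.

Fri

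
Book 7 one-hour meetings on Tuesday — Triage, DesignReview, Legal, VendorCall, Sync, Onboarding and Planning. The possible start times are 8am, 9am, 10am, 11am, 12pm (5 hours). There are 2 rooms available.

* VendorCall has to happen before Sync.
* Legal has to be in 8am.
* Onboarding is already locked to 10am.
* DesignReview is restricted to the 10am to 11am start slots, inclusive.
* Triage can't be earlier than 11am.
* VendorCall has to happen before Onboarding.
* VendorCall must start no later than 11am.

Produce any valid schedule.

Onboarding in 10am; Sync in 9am; Legal in 8am; Planning in 9am; DesignReview in 10am; VendorCall in 8am; Triage in 11am

Checking: VendorCall(8am) before Onboarding(10am); VendorCall(8am) before Sync(9am); VendorCall=8am in [8am,11am]; Onboarding=10am in [10am,10am]; Triage=11am in [11am,12pm]; DesignReview=10am in [10am,11am]; Legal=8am in [8am,8am]; max 2 per hour (cap 2).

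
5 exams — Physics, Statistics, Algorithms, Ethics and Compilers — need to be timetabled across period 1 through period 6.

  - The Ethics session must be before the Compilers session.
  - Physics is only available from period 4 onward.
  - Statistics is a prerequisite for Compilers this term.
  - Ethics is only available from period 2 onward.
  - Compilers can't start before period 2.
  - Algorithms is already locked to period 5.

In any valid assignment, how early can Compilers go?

Compilers is available from period 2; precedence pushes Compilers to at least period 3.
Compilers at period 3 is achievable: Physics in period 4, Compilers in period 3, Statistics in period 1, Ethics in period 2, Algorithms in period 5.

period 3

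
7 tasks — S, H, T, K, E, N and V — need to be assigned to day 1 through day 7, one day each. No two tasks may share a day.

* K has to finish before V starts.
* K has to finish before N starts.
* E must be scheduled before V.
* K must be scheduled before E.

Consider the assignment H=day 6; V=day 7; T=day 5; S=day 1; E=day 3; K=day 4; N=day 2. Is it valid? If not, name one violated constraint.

K has to finish before V starts — holds.
No two tasks may share a day — holds.
E must be scheduled before V — holds.
K must be scheduled before E — violated.
K has to finish before N starts — violated.

No — it violates: K has to finish before N starts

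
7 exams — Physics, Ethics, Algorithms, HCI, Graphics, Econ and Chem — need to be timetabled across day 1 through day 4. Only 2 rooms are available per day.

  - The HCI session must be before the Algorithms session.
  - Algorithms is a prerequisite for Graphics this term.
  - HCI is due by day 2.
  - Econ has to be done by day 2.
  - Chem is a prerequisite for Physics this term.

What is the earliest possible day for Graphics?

Precedence pushes Graphics to at least day 3.
Graphics at day 3 is achievable: Graphics in day 3, HCI in day 1, Algorithms in day 2, Ethics in day 4, Chem in day 2, Physics in day 3, Econ in day 1.

day 3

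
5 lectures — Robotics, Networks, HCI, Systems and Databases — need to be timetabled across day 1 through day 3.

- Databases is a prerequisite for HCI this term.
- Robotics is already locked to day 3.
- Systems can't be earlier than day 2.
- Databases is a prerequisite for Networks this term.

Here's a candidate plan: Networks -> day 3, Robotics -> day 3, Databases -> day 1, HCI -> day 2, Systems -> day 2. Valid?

Databases is a prerequisite for HCI this term — holds.
Robotics is already locked to day 3 — holds.
Databases is a prerequisite for Networks this term — holds.
Systems can't be earlier than day 2 — holds.

Yes, all constraints hold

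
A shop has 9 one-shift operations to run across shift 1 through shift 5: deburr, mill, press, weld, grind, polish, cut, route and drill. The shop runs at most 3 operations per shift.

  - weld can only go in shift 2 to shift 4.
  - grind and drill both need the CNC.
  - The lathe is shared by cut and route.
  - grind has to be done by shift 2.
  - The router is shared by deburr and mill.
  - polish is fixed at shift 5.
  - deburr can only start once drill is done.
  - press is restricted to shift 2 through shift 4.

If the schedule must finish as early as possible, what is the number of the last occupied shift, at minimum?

5

The precedence chain requires at least 2 distinct shifts.
With at most 3 per shift and 9 operations, at least 3 shifts are needed.
polish can't be placed before shift 5, so the schedule must run through at least shift 5.
5 works (last occupied shift: shift 5): for example drill -> shift 2; press -> shift 2; polish -> shift 5; cut -> shift 1; route -> shift 3; deburr -> shift 3; grind -> shift 1; mill -> shift 1; weld -> shift 2.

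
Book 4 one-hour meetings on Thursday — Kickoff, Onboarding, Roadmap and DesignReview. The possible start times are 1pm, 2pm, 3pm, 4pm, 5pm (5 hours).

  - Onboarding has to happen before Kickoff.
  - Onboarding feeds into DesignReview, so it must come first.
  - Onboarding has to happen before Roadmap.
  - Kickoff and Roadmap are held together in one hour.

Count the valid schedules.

30

Splitting on Kickoff: it can be 2pm (4), 3pm (7), 4pm (9), 5pm (10). Listing each branch's schedules as (Onboarding, Roadmap, DesignReview):
Kickoff=2pm: (1pm,2pm,2pm) (1pm,2pm,3pm) (1pm,2pm,4pm) (1pm,2pm,5pm) — 4.
Kickoff=3pm: (1pm,3pm,2pm) (1pm,3pm,3pm) (1pm,3pm,4pm) (1pm,3pm,5pm) (2pm,3pm,3pm) (2pm,3pm,4pm) (2pm,3pm,5pm) — 7.
Kickoff=4pm: (1pm,4pm,2pm) (1pm,4pm,3pm) (1pm,4pm,4pm) (1pm,4pm,5pm) (2pm,4pm,3pm) (2pm,4pm,4pm) (2pm,4pm,5pm) (3pm,4pm,4pm) (3pm,4pm,5pm) — 9.
Kickoff=5pm: (1pm,5pm,2pm) (1pm,5pm,3pm) (1pm,5pm,4pm) (1pm,5pm,5pm) (2pm,5pm,3pm) (2pm,5pm,4pm) (2pm,5pm,5pm) (3pm,5pm,4pm) (3pm,5pm,5pm) (4pm,5pm,5pm) — 10.
Summing: 4 + 7 + 9 + 10 = 30.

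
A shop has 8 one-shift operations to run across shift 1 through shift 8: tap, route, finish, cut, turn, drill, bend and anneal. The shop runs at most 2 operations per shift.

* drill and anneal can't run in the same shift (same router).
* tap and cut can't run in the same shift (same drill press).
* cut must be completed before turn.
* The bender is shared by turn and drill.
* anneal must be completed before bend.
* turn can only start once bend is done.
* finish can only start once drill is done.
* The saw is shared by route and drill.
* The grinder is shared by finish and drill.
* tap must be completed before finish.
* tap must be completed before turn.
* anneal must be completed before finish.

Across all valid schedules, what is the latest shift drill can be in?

Downstream work caps drill at shift 7.
drill at shift 7 is achievable: drill=shift 7, tap=shift 1, cut=shift 2, turn=shift 3, finish=shift 8, bend=shift 2, anneal=shift 1, route=shift 3.

shift 7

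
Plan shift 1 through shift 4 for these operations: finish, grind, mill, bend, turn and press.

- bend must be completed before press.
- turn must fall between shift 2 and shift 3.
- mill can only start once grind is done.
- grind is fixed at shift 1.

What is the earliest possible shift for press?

Precedence pushes press to at least shift 2.
press at shift 2 is achievable: bend in shift 1; finish in shift 1; turn in shift 2; mill in shift 2; press in shift 2; grind in shift 1.

shift 2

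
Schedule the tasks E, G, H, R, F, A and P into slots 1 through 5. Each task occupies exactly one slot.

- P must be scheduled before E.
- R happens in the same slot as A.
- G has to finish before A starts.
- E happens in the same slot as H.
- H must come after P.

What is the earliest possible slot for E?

Precedence pushes E to at least 2.
E at 2 is achievable: G -> 1; H -> 2; E -> 2; R -> 2; P -> 1; A -> 2; F -> 1.

2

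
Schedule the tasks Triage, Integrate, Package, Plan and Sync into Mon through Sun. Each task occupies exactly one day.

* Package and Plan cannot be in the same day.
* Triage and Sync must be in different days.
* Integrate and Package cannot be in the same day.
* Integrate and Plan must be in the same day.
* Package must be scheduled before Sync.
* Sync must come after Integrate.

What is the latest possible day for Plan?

Sat

Plan must be in the same day as Integrate, which can't be after Sat, so Plan is at most Sat.
Plan at Sat is achievable: Package=Mon; Integrate=Sat; Plan=Sat; Sync=Sun; Triage=Mon.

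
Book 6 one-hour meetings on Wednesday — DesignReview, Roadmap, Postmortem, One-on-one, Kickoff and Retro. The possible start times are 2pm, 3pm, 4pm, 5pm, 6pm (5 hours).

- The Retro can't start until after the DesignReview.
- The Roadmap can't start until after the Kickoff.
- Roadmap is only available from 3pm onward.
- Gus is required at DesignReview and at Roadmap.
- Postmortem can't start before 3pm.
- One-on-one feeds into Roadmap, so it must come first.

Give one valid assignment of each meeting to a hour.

Kickoff in 2pm; DesignReview in 2pm; Roadmap in 3pm; Retro in 3pm; Postmortem in 3pm; One-on-one in 2pm

Checking: Kickoff(2pm) before Roadmap(3pm); DesignReview(2pm) before Retro(3pm); One-on-one(2pm) before Roadmap(3pm); DesignReview(2pm) != Roadmap(3pm); Roadmap=3pm in [3pm,6pm]; Postmortem=3pm in [3pm,6pm].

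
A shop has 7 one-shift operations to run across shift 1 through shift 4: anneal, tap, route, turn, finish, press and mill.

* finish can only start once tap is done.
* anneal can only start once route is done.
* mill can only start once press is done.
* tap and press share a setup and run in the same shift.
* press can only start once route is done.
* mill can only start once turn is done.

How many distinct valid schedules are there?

Splitting on anneal: it can be shift 2 (13), shift 3 (16), shift 4 (16). Listing each branch's schedules as (tap, route, turn, finish, press, mill) by shift number:
anneal=shift 2: (2,1,1,3,2,3) (2,1,1,3,2,4) (2,1,1,4,2,3) (2,1,1,4,2,4) (2,1,2,3,2,3) (2,1,2,3,2,4) (2,1,2,4,2,3) (2,1,2,4,2,4) (2,1,3,3,2,4) (2,1,3,4,2,4) (3,1,1,4,3,4) (3,1,2,4,3,4) (3,1,3,4,3,4) — 13.
anneal=shift 3: (2,1,1,3,2,3) (2,1,1,3,2,4) (2,1,1,4,2,3) (2,1,1,4,2,4) (2,1,2,3,2,3) (2,1,2,3,2,4) (2,1,2,4,2,3) (2,1,2,4,2,4) (2,1,3,3,2,4) (2,1,3,4,2,4) (3,1,1,4,3,4) (3,1,2,4,3,4) (3,1,3,4,3,4) (3,2,1,4,3,4) (3,2,2,4,3,4) (3,2,3,4,3,4) — 16.
anneal=shift 4: (2,1,1,3,2,3) (2,1,1,3,2,4) (2,1,1,4,2,3) (2,1,1,4,2,4) (2,1,2,3,2,3) (2,1,2,3,2,4) (2,1,2,4,2,3) (2,1,2,4,2,4) (2,1,3,3,2,4) (2,1,3,4,2,4) (3,1,1,4,3,4) (3,1,2,4,3,4) (3,1,3,4,3,4) (3,2,1,4,3,4) (3,2,2,4,3,4) (3,2,3,4,3,4) — 16.
Summing: 13 + 16 + 16 = 45.

45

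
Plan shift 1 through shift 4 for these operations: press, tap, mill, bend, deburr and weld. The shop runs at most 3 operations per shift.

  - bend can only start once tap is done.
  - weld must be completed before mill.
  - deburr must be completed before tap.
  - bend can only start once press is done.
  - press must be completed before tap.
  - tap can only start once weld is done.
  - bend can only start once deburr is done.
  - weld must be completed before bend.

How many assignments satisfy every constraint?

Splitting on press: it can be shift 1 (16), shift 2 (10). Listing each branch's schedules as (tap, mill, bend, deburr, weld) by shift number:
press=shift 1: (2,2,3,1,1) (2,2,4,1,1) (2,3,3,1,1) (2,3,4,1,1) (2,4,3,1,1) (2,4,4,1,1) (3,2,4,1,1) (3,2,4,2,1) (3,3,4,1,1) (3,3,4,1,2) (3,3,4,2,1) (3,3,4,2,2) (3,4,4,1,1) (3,4,4,1,2) (3,4,4,2,1) (3,4,4,2,2) — 16.
press=shift 2: (3,2,4,1,1) (3,2,4,2,1) (3,3,4,1,1) (3,3,4,1,2) (3,3,4,2,1) (3,3,4,2,2) (3,4,4,1,1) (3,4,4,1,2) (3,4,4,2,1) (3,4,4,2,2) — 10.
Summing: 16 + 10 = 26.

26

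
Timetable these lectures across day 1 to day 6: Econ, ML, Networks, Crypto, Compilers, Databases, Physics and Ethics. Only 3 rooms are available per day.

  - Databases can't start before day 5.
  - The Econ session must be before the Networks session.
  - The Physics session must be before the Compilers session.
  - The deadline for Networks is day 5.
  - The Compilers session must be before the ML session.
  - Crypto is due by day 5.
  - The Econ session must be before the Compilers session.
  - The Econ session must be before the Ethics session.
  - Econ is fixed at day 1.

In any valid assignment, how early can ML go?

Precedence pushes ML to at least day 3.
ML at day 3 is achievable: Econ -> day 1; Physics -> day 1; ML -> day 3; Databases -> day 5; Crypto -> day 1; Compilers -> day 2; Ethics -> day 2; Networks -> day 2.

day 3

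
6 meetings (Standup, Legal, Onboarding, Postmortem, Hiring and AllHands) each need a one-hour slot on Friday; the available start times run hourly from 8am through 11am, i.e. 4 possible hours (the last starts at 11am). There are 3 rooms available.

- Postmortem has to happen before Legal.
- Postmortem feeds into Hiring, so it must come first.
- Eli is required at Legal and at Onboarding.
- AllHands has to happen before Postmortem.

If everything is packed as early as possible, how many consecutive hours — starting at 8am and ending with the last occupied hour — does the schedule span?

3

The precedence chain requires at least 3 distinct hours.
With at most 3 per hour and 6 meetings, at least 2 hours are needed.
3 works (last occupied hour: 10am): for example Standup -> 8am; Onboarding -> 8am; Hiring -> 10am; Legal -> 10am; AllHands -> 8am; Postmortem -> 9am.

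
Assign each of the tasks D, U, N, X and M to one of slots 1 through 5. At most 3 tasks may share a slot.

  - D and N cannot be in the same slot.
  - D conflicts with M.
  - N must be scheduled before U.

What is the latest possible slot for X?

X at 5 is achievable: X in 5; M in 1; D in 2; U in 2; N in 1.

5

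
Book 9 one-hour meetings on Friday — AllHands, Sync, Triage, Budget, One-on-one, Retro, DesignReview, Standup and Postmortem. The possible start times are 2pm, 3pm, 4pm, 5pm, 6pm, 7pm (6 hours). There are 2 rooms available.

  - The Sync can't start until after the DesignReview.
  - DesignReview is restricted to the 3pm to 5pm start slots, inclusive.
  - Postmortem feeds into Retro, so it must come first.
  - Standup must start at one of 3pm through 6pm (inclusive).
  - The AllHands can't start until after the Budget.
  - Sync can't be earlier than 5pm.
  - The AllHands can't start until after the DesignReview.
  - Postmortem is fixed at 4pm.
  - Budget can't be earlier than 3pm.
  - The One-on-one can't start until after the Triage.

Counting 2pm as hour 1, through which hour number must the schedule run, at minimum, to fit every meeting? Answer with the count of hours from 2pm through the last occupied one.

The precedence chain requires at least 2 distinct hours.
With at most 2 per hour and 9 meetings, at least 5 hours are needed.
Sync can't be placed before 5pm — that is hour 4 counting from 2pm — so the schedule must run through at least 4 hours.
5 works (last occupied hour: 6pm): for example Postmortem=4pm; Budget=3pm; Standup=4pm; Sync=5pm; Triage=2pm; One-on-one=6pm; Retro=6pm; DesignReview=3pm; AllHands=5pm.

5 hours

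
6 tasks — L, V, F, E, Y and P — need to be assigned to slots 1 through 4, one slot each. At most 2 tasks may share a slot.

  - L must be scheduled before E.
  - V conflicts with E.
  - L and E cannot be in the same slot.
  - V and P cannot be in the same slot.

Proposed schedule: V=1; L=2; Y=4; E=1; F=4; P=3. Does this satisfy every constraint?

Invalid. L must be scheduled before E.

L must be scheduled before E — violated.
L and E cannot be in the same slot — holds.
At most 2 tasks may share a slot — holds.
V conflicts with E — violated.
V and P cannot be in the same slot — holds.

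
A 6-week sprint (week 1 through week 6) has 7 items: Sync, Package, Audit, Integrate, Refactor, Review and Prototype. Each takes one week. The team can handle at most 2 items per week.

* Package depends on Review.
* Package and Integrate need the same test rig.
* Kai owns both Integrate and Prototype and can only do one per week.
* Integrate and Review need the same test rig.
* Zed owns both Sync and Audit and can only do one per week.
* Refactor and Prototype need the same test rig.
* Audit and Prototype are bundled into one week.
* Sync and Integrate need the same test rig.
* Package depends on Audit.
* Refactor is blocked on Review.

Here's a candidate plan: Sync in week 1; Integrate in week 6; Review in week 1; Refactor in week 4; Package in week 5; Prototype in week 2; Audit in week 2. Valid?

Refactor and Prototype need the same test rig — holds.
Integrate and Review need the same test rig — holds.
Zed owns both Sync and Audit and can only do one per week — holds.
The team can handle at most 2 items per week — holds.
Package depends on Audit — holds.
Kai owns both Integrate and Prototype and can only do one per week — holds.
Sync and Integrate need the same test rig — holds.
Audit and Prototype are bundled into one week — holds.
Refactor is blocked on Review — holds.
Package and Integrate need the same test rig — holds.
Package depends on Review — holds.

Yes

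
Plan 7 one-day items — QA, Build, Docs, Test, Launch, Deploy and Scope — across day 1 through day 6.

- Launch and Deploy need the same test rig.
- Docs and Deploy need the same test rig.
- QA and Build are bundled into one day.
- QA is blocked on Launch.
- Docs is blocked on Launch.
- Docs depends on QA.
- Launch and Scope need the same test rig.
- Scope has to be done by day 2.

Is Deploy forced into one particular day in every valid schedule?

No

Deploy can be day 1 (e.g. Build in day 3; Launch in day 2; QA in day 3; Docs in day 4; Deploy in day 1; Scope in day 1; Test in day 1) or day 2 (e.g. Test=day 1, QA=day 4, Build=day 4, Scope=day 1, Docs=day 5, Deploy=day 2, Launch=day 3).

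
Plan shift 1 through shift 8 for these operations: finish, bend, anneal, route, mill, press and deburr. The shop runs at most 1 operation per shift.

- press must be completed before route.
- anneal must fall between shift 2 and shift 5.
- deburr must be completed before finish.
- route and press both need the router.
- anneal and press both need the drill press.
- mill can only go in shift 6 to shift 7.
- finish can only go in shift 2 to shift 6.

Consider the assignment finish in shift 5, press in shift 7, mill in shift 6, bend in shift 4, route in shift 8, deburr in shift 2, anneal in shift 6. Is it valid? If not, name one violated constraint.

anneal and press both need the drill press — holds.
finish can only go in shift 2 to shift 6 — holds.
anneal must fall between shift 2 and shift 5 — violated.
press must be completed before route — holds.
The shop runs at most 1 operation per shift — violated.
route and press both need the router — holds.
deburr must be completed before finish — holds.
mill can only go in shift 6 to shift 7 — holds.

Invalid. anneal must fall between shift 2 and shift 5.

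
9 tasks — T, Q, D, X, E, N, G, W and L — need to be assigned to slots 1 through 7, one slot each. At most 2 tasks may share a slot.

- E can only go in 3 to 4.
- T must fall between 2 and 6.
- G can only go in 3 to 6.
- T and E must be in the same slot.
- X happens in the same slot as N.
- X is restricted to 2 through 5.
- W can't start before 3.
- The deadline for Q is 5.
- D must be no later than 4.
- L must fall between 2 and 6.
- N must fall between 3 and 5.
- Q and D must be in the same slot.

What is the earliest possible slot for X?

3

X is available from 2; X must be in the same slot as N, which can't be before 3, so X is at least 3; X's own window allows nothing later than 5.
X at 3 is achievable: G -> 5; E -> 4; X -> 3; Q -> 1; D -> 1; T -> 4; L -> 2; N -> 3; W -> 5.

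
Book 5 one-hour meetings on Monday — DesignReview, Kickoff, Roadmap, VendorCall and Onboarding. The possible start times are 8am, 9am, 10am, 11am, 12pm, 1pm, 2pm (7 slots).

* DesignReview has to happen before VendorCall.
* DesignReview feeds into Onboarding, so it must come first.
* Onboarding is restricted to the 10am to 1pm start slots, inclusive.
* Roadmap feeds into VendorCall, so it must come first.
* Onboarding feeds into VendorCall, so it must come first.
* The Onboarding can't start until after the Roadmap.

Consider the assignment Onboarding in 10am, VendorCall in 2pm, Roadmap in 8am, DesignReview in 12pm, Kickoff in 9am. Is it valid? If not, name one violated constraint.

Invalid. DesignReview feeds into Onboarding, so it must come first.

DesignReview has to happen before VendorCall — holds.
Onboarding is restricted to the 10am to 1pm start slots, inclusive — holds.
The Onboarding can't start until after the Roadmap — holds.
Roadmap feeds into VendorCall, so it must come first — holds.
Onboarding feeds into VendorCall, so it must come first — holds.
DesignReview feeds into Onboarding, so it must come first — violated.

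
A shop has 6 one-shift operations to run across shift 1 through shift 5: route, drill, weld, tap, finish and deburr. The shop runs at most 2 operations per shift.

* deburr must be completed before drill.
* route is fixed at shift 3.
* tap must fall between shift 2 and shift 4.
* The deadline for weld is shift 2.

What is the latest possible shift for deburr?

shift 4

Downstream work caps deburr at shift 4.
deburr at shift 4 is achievable: weld in shift 1; deburr in shift 4; drill in shift 5; tap in shift 2; finish in shift 1; route in shift 3.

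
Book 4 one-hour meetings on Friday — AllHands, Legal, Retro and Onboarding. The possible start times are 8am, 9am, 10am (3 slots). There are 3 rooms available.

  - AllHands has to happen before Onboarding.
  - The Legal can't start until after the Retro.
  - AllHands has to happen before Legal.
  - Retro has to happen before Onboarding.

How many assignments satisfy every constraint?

Splitting on AllHands: it can be 8am (5), 9am (2). Listing each branch's schedules as (Legal, Retro, Onboarding):
AllHands=8am: (9am,8am,9am) (9am,8am,10am) (10am,8am,9am) (10am,8am,10am) (10am,9am,10am) — 5.
AllHands=9am: (10am,8am,10am) (10am,9am,10am) — 2.
Summing: 5 + 2 = 7.

7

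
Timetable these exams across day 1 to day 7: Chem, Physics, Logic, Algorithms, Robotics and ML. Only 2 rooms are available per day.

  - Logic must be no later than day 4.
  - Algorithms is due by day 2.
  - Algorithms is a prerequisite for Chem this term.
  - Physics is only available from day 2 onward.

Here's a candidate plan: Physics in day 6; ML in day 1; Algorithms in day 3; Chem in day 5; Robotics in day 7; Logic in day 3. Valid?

Logic must be no later than day 4 — holds.
Algorithms is due by day 2 — violated.
Algorithms is a prerequisite for Chem this term — holds.
Physics is only available from day 2 onward — holds.
Only 2 rooms are available per day — holds.

No — it violates: Algorithms is due by day 2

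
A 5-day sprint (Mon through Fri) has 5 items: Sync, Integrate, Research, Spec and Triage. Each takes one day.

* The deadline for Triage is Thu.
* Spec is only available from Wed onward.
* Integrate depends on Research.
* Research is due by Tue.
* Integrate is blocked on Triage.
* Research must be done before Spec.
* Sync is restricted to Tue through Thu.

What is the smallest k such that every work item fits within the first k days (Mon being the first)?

3 days

The precedence chain requires at least 2 distinct days.
Spec can't be placed before Wed — that is day 3 counting from Mon — so the schedule must run through at least 3 days.
3 works (last occupied day: Wed): for example Sync -> Tue, Research -> Mon, Triage -> Mon, Spec -> Wed, Integrate -> Tue.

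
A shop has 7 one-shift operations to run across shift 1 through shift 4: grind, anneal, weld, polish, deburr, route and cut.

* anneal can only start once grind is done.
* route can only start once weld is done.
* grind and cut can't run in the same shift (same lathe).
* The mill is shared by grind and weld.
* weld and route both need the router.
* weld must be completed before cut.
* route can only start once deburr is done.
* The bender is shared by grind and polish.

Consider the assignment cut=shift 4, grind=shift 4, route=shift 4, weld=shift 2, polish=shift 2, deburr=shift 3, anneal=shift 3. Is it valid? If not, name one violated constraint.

weld and route both need the router — holds.
The bender is shared by grind and polish — holds.
grind and cut can't run in the same shift (same lathe) — violated.
weld must be completed before cut — holds.
The mill is shared by grind and weld — holds.
route can only start once weld is done — holds.
route can only start once deburr is done — holds.
anneal can only start once grind is done — violated.

No — it violates: anneal can only start once grind is done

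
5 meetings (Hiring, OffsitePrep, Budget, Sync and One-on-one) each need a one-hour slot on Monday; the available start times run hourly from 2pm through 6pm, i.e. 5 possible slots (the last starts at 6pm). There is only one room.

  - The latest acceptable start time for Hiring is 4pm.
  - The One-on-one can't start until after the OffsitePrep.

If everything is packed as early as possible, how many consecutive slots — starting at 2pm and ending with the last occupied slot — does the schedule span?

5 slots

The precedence chain requires at least 2 distinct slots.
With at most 1 per slot and 5 meetings, at least 5 slots are needed.
5 works (last occupied slot: 6pm): for example Hiring=2pm; Budget=5pm; OffsitePrep=3pm; One-on-one=4pm; Sync=6pm.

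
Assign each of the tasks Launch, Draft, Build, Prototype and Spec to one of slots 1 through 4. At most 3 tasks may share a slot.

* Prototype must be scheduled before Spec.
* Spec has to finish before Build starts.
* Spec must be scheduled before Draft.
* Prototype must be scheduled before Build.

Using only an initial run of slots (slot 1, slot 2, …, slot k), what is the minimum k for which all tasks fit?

The precedence chain requires at least 3 distinct slots.
With at most 3 per slot and 5 tasks, at least 2 slots are needed.
3 works (last occupied slot: 3): for example Build=3, Spec=2, Draft=3, Prototype=1, Launch=1.

3 slots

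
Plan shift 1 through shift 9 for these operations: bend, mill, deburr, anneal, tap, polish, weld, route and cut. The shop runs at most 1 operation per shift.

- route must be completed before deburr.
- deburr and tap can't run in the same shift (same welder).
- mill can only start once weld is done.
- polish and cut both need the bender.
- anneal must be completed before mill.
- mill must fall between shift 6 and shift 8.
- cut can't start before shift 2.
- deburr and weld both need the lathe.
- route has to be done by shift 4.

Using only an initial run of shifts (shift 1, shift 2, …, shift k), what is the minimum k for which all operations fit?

The precedence chain requires at least 2 distinct shifts.
With at most 1 per shift and 9 operations, at least 9 shifts are needed.
mill can't be placed before shift 6, so the schedule must run through at least shift 6.
9 works (last occupied shift: shift 9): for example tap=shift 8, weld=shift 5, bend=shift 7, route=shift 1, mill=shift 6, cut=shift 2, anneal=shift 4, polish=shift 9, deburr=shift 3.

9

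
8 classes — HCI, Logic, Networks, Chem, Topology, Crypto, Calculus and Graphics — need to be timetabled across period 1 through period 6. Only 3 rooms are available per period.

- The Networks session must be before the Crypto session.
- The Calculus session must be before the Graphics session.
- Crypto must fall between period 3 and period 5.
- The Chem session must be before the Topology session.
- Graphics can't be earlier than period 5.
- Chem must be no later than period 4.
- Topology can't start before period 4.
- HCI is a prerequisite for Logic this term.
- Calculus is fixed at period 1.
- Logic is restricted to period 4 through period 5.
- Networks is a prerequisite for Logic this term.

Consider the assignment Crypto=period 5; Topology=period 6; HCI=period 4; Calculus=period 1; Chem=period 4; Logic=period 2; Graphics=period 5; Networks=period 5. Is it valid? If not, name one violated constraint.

The Calculus session must be before the Graphics session — holds.
Crypto must fall between period 3 and period 5 — holds.
HCI is a prerequisite for Logic this term — violated.
Only 3 rooms are available per period — holds.
Graphics can't be earlier than period 5 — holds.
Chem must be no later than period 4 — holds.
The Chem session must be before the Topology session — holds.
Networks is a prerequisite for Logic this term — violated.
Logic is restricted to period 4 through period 5 — violated.
The Networks session must be before the Crypto session — violated.
Topology can't start before period 4 — holds.
Calculus is fixed at period 1 — holds.

Invalid. Networks is a prerequisite for Logic this term.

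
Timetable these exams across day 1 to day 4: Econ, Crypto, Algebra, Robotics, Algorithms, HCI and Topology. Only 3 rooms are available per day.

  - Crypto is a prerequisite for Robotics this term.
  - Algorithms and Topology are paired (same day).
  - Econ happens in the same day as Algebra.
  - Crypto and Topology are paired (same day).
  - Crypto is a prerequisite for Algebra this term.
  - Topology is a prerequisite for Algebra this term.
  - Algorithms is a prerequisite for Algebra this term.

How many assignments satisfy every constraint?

36

Splitting on Econ: it can be day 2 (8), day 3 (13), day 4 (15). Listing each branch's schedules as (Crypto, Algebra, Robotics, Algorithms, HCI, Topology) by day number:
Econ=day 2: (1,2,2,1,3,1) (1,2,2,1,4,1) (1,2,3,1,2,1) (1,2,3,1,3,1) (1,2,3,1,4,1) (1,2,4,1,2,1) (1,2,4,1,3,1) (1,2,4,1,4,1) — 8.
Econ=day 3: (1,3,2,1,2,1) (1,3,2,1,3,1) (1,3,2,1,4,1) (1,3,3,1,2,1) (1,3,3,1,4,1) (1,3,4,1,2,1) (1,3,4,1,3,1) (1,3,4,1,4,1) (2,3,3,2,1,2) (2,3,3,2,4,2) (2,3,4,2,1,2) (2,3,4,2,3,2) (2,3,4,2,4,2) — 13.
Econ=day 4: (1,4,2,1,2,1) (1,4,2,1,3,1) (1,4,2,1,4,1) (1,4,3,1,2,1) (1,4,3,1,3,1) (1,4,3,1,4,1) (1,4,4,1,2,1) (1,4,4,1,3,1) (2,4,3,2,1,2) (2,4,3,2,3,2) (2,4,3,2,4,2) (2,4,4,2,1,2) (2,4,4,2,3,2) (3,4,4,3,1,3) (3,4,4,3,2,3) — 15.
Summing: 8 + 13 + 15 = 36.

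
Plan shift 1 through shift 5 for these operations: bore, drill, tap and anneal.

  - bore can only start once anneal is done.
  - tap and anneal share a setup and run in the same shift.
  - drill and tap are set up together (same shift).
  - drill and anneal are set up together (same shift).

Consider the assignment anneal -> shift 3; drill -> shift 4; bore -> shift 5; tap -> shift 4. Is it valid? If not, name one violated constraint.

No. drill and anneal are set up together (same shift) is not satisfied.

drill and tap are set up together (same shift) — holds.
drill and anneal are set up together (same shift) — violated.
bore can only start once anneal is done — holds.
tap and anneal share a setup and run in the same shift — violated.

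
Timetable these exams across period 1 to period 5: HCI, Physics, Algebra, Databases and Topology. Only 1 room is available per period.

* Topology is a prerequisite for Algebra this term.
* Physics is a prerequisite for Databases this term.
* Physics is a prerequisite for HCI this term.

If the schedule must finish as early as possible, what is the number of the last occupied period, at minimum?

5

The precedence chain requires at least 2 distinct periods.
With at most 1 per period and 5 exams, at least 5 periods are needed.
5 works (last occupied period: period 5): for example Topology -> period 3; Algebra -> period 4; Databases -> period 5; HCI -> period 2; Physics -> period 1.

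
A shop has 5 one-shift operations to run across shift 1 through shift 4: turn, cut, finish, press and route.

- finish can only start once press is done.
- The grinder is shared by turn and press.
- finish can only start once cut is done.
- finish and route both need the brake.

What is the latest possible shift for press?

Downstream work caps press at shift 3.
press at shift 3 is achievable: finish=shift 4, turn=shift 1, press=shift 3, cut=shift 1, route=shift 1.

shift 3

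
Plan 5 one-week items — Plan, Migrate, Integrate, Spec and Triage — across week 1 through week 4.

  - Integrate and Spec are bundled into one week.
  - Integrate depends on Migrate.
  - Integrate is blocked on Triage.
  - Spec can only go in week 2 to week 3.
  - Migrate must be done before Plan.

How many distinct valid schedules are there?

13

Splitting on Plan: it can be week 2 (3), week 3 (5), week 4 (5). Listing each branch's schedules as (Migrate, Integrate, Spec, Triage) by week number:
Plan=week 2: (1,2,2,1) (1,3,3,1) (1,3,3,2) — 3.
Plan=week 3: (1,2,2,1) (1,3,3,1) (1,3,3,2) (2,3,3,1) (2,3,3,2) — 5.
Plan=week 4: (1,2,2,1) (1,3,3,1) (1,3,3,2) (2,3,3,1) (2,3,3,2) — 5.
Summing: 3 + 5 + 5 = 13.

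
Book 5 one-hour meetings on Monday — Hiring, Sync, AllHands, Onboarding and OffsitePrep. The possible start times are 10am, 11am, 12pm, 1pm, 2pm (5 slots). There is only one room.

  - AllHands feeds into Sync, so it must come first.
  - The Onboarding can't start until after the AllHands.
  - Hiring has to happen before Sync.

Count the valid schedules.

Splitting on Hiring: it can be 10am (8), 11am (8), 12pm (6), 1pm (3). Listing each branch's schedules as (Sync, AllHands, Onboarding, OffsitePrep):
Hiring=10am: (12pm,11am,1pm,2pm) (12pm,11am,2pm,1pm) (1pm,11am,12pm,2pm) (1pm,11am,2pm,12pm) (1pm,12pm,2pm,11am) (2pm,11am,12pm,1pm) (2pm,11am,1pm,12pm) (2pm,12pm,1pm,11am) — 8.
Hiring=11am: (12pm,10am,1pm,2pm) (12pm,10am,2pm,1pm) (1pm,10am,12pm,2pm) (1pm,10am,2pm,12pm) (1pm,12pm,2pm,10am) (2pm,10am,12pm,1pm) (2pm,10am,1pm,12pm) (2pm,12pm,1pm,10am) — 8.
Hiring=12pm: (1pm,10am,11am,2pm) (1pm,10am,2pm,11am) (1pm,11am,2pm,10am) (2pm,10am,11am,1pm) (2pm,10am,1pm,11am) (2pm,11am,1pm,10am) — 6.
Hiring=1pm: (2pm,10am,11am,12pm) (2pm,10am,12pm,11am) (2pm,11am,12pm,10am) — 3.
Summing: 8 + 8 + 6 + 3 = 25.

25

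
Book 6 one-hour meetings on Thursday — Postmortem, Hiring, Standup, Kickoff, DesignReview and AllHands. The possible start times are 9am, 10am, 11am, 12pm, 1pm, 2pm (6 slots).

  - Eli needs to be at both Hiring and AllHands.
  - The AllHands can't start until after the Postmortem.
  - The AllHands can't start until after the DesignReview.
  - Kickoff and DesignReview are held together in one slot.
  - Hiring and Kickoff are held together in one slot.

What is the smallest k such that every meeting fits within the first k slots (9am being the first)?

The precedence chain requires at least 2 distinct slots.
2 works (last occupied slot: 10am): for example Postmortem in 9am; Standup in 9am; Kickoff in 9am; DesignReview in 9am; Hiring in 9am; AllHands in 10am.

2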